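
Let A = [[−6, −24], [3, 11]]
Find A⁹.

[[−152856, −460104], [57513, 173051]]

tr A = 5 and det A = 6, so the characteristic polynomial is λ² − (5)λ + (6) with roots 3 and 2.
Eigenvectors give P = [[−8, −3], [3, 1]] with P⁻¹ = [[1, 3], [−3, −8]], and A = P·diag(3, 2)·P⁻¹.
Then A⁹ = P·diag(19683, 512)·P⁻¹ = [[−157464, −1536], [59049, 512]] · [[1, 3], [−3, −8]] = [[−152856, −460104], [57513, 173051]].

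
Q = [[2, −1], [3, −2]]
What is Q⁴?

Q² = [[1, 0], [0, 1]]
Q³ = [[2, −1], [3, −2]]
Q⁴ = [[1, 0], [0, 1]]

[[1, 0], [0, 1]]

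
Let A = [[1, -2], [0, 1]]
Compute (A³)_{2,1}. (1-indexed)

A = I + N where N = [[0, -2], [0, 0]] is strictly upper-triangular, so N² = 0.
(I + N)³ = I + 3·N = [[1, -6], [0, 1]].

0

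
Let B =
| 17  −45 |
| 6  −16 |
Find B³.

[[53, −135], [18, −46]]

tr B = 1 and det B = −2, so the characteristic polynomial is λ² − (1)λ + (−2) with roots −1 and 2.
Eigenvectors give P = [[−5, 3], [−2, 1]] with P⁻¹ = [[1, −3], [2, −5]], and B = P·diag(−1, 2)·P⁻¹.
Then B³ = P·diag(−1, 8)·P⁻¹ = [[5, 24], [2, 8]] · [[1, −3], [2, −5]] = [[53, −135], [18, −46]].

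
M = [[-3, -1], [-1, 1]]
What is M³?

[[-32, -8], [-8, 0]]

M² = [[10, 2], [2, 2]]
M³ = [[-32, -8], [-8, 0]]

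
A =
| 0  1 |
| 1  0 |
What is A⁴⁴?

A² = I (check: tr A = 0 and det A = -1), so A⁴⁴ = I since 44 is even.

[[1, 0], [0, 1]]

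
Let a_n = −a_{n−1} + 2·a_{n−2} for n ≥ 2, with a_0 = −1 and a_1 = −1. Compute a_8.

With companion matrix T = [[−1, 2], [1, 0]], [a_n, a_{n−1}]ᵀ = T·[a_{n−1}, a_{n−2}]ᵀ, so [a_8, a_7]ᵀ = T⁷·[a_1, a_0]ᵀ.
T⁷ = [[−85, 86], [43, −42]], giving [a_8, a_7]ᵀ = [[−1], [−1]].

−1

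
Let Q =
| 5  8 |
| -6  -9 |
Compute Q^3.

tr Q = -4 and det Q = 3, so the characteristic polynomial is λ² − (-4)λ + (3) with roots -1 and -3.
Eigenvectors give P = [[4, -1], [-3, 1]] with P⁻¹ = [[1, 1], [3, 4]], and Q = P·diag(-1, -3)·P⁻¹.
Then Q^3 = P·diag(-1, -27)·P⁻¹ = [[-4, 27], [3, -27]] · [[1, 1], [3, 4]] = [[77, 104], [-78, -105]].

[[77, 104], [-78, -105]]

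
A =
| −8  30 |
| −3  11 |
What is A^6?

[[−566, 1890], [−189, 631]]

tr A = 3 and det A = 2, so the characteristic polynomial is λ² − (3)λ + (2) with roots 2 and 1.
Eigenvectors give P = [[3, 10], [1, 3]] with P⁻¹ = [[−3, 10], [1, −3]], and A = P·diag(2, 1)·P⁻¹.
Then A^6 = P·diag(64, 1)·P⁻¹ = [[192, 10], [64, 3]] · [[−3, 10], [1, −3]] = [[−566, 1890], [−189, 631]].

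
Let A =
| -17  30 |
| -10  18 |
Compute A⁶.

tr A = 1 and det A = -6, so the characteristic polynomial is λ² − (1)λ + (-6) with roots 3 and -2.
Eigenvectors give P = [[3, -2], [2, -1]] with P⁻¹ = [[-1, 2], [-2, 3]], and A = P·diag(3, -2)·P⁻¹.
Then A⁶ = P·diag(729, 64)·P⁻¹ = [[2187, -128], [1458, -64]] · [[-1, 2], [-2, 3]] = [[-1931, 3990], [-1330, 2724]].

[[-1931, 3990], [-1330, 2724]]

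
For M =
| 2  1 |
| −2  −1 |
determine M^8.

[[2, 1], [−2, −1]]

M² = M (a projection; rank 1, trace 1), so M^8 = M.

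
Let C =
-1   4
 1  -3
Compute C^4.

[[89, -288], [-72, 233]]

C^2 = [[5, -16], [-4, 13]]
C^3 = [[-21, 68], [17, -55]]
C^4 = [[89, -288], [-72, 233]]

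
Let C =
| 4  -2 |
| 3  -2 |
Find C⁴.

C² = [[10, -4], [6, -2]]
C³ = [[28, -12], [18, -8]]
C⁴ = [[76, -32], [48, -20]]

[[76, -32], [48, -20]]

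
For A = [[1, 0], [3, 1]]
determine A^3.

A = I + N where N = [[0, 0], [3, 0]] is strictly lower-triangular, so N^2 = 0.
(I + N)^3 = I + 3·N = [[1, 0], [9, 1]].

[[1, 0], [9, 1]]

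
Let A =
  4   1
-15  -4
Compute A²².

A² = I (check: tr A = 0 and det A = -1), so A²² = I since 22 is even.

[[1, 0], [0, 1]]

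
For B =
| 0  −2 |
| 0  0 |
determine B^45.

[[0, 0], [0, 0]]

B is strictly triangular, hence nilpotent: B^2 = 0, so B^45 = 0.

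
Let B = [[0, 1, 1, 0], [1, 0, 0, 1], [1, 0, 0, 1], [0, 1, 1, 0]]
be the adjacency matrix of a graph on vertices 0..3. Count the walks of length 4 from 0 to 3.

The number of length-4 walks from vertex 0 to vertex 3 is entry (0,3) of B⁴, where B is the adjacency matrix.
B² = [[2, 0, 0, 2], [0, 2, 2, 0], [0, 2, 2, 0], [2, 0, 0, 2]]
B³ = [[0, 4, 4, 0], [4, 0, 0, 4], [4, 0, 0, 4], [0, 4, 4, 0]]
B⁴ = [[8, 0, 0, 8], [0, 8, 8, 0], [0, 8, 8, 0], [8, 0, 0, 8]]

8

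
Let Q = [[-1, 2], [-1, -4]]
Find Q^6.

[[-601, -1330], [665, 1394]]

tr Q = -5 and det Q = 6, so the characteristic polynomial is λ² − (-5)λ + (6) with roots -3 and -2.
Eigenvectors give P = [[-1, 2], [1, -1]] with P⁻¹ = [[1, 2], [1, 1]], and Q = P·diag(-3, -2)·P⁻¹.
Then Q^6 = P·diag(729, 64)·P⁻¹ = [[-729, 128], [729, -64]] · [[1, 2], [1, 1]] = [[-601, -1330], [665, 1394]].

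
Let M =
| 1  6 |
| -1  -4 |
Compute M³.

tr M = -3 and det M = 2, so the characteristic polynomial is λ² − (-3)λ + (2) with roots -1 and -2.
Eigenvectors give P = [[-3, -2], [1, 1]] with P⁻¹ = [[-1, -2], [1, 3]], and M = P·diag(-1, -2)·P⁻¹.
Then M³ = P·diag(-1, -8)·P⁻¹ = [[3, 16], [-1, -8]] · [[-1, -2], [1, 3]] = [[13, 42], [-7, -22]].

[[13, 42], [-7, -22]]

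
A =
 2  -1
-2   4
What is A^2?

[[6, -6], [-12, 18]]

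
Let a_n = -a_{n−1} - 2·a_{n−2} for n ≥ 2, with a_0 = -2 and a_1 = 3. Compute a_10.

With companion matrix A = [[-1, -2], [1, 0]], [a_n, a_{n−1}]ᵀ = A·[a_{n−1}, a_{n−2}]ᵀ, so [a_10, a_9]ᵀ = A^9·[a_1, a_0]ᵀ.
A^9 = [[11, 34], [-17, -6]], giving [a_10, a_9]ᵀ = [[-35], [-39]].

-35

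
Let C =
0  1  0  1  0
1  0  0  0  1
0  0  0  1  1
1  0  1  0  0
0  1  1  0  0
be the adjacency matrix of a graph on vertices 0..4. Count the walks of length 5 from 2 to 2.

The number of length-5 walks from vertex 2 to vertex 2 is entry (2,2) of C^5, where C is the adjacency matrix.
C^2 = [[2, 0, 1, 0, 1], [0, 2, 1, 1, 0], [1, 1, 2, 0, 0], [0, 1, 0, 2, 1], [1, 0, 0, 1, 2]]
C^3 = [[0, 3, 1, 3, 1], [3, 0, 1, 1, 3], [1, 1, 0, 3, 3], [3, 1, 3, 0, 1], [1, 3, 3, 1, 0]]
C^4 = [[6, 1, 4, 1, 4], [1, 6, 4, 4, 1], [4, 4, 6, 1, 1], [1, 4, 1, 6, 4], [4, 1, 1, 4, 6]]
C^5 = [[2, 10, 5, 10, 5], [10, 2, 5, 5, 10], [5, 5, 2, 10, 10], [10, 5, 10, 2, 5], [5, 10, 10, 5, 2]]

2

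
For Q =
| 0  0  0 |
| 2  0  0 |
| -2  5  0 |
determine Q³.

[[0, 0, 0], [0, 0, 0], [0, 0, 0]]

Q is strictly triangular, hence nilpotent: Q³ = 0, so Q³ = 0.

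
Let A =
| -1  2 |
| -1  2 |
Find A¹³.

A² = A (a projection; rank 1, trace 1), so A¹³ = A.

[[-1, 2], [-1, 2]]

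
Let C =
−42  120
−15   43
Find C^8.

[[−50184, 151320], [−18915, 57001]]

tr C = 1 and det C = −6, so the characteristic polynomial is λ² − (1)λ + (−6) with roots −2 and 3.
Eigenvectors give P = [[3, −8], [1, −3]] with P⁻¹ = [[3, −8], [1, −3]], and C = P·diag(−2, 3)·P⁻¹.
Then C^8 = P·diag(256, 6561)·P⁻¹ = [[768, −52488], [256, −19683]] · [[3, −8], [1, −3]] = [[−50184, 151320], [−18915, 57001]].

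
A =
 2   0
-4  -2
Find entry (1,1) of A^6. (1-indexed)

tr A = 0 and det A = -4, so the characteristic polynomial is λ² − (0)λ + (-4) with roots -2 and 2.
Eigenvectors give P = [[0, 1], [-1, -1]] with P⁻¹ = [[-1, -1], [1, 0]], and A = P·diag(-2, 2)·P⁻¹.
Then A^6 = P·diag(64, 64)·P⁻¹ = [[0, 64], [-64, -64]] · [[-1, -1], [1, 0]] = [[64, 0], [0, 64]].

64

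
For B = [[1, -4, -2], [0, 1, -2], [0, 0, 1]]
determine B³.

[[1, -12, 18], [0, 1, -6], [0, 0, 1]]

B = I + N where N = [[0, -4, -2], [0, 0, -2], [0, 0, 0]] is strictly upper-triangular, so N³ = 0.
(I + N)³ = I + 3·N + 3·N² = [[1, -12, 18], [0, 1, -6], [0, 0, 1]].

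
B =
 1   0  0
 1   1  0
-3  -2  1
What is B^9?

B = I + N where N = [[0, 0, 0], [1, 0, 0], [-3, -2, 0]] is strictly lower-triangular, so N^3 = 0.
(I + N)^9 = I + 9·N + 36·N^2 = [[1, 0, 0], [9, 1, 0], [-99, -18, 1]].

[[1, 0, 0], [9, 1, 0], [-99, -18, 1]]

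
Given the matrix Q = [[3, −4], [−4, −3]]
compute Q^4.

[[625, 0], [0, 625]]

Q^2 = [[25, 0], [0, 25]]
Q^3 = [[75, −100], [−100, −75]]
Q^4 = [[625, 0], [0, 625]]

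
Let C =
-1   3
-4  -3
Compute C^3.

C^2 = [[-11, -12], [16, -3]]
C^3 = [[59, 3], [-4, 57]]

[[59, 3], [-4, 57]]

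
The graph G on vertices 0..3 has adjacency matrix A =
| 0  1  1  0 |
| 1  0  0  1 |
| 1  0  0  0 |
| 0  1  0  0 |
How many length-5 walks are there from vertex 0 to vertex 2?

The number of length-5 walks from vertex 0 to vertex 2 is entry (0,2) of A^5, where A is the adjacency matrix.
A^2 = [[2, 0, 0, 1], [0, 2, 1, 0], [0, 1, 1, 0], [1, 0, 0, 1]]
A^3 = [[0, 3, 2, 0], [3, 0, 0, 2], [2, 0, 0, 1], [0, 2, 1, 0]]
A^4 = [[5, 0, 0, 3], [0, 5, 3, 0], [0, 3, 2, 0], [3, 0, 0, 2]]
A^5 = [[0, 8, 5, 0], [8, 0, 0, 5], [5, 0, 0, 3], [0, 5, 3, 0]]

5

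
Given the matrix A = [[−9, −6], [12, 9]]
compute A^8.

[[6561, 0], [0, 6561]]

tr A = 0 and det A = −9, so the characteristic polynomial is λ² − (0)λ + (−9) with roots −3 and 3.
Eigenvectors give P = [[−1, −1], [1, 2]] with P⁻¹ = [[−2, −1], [1, 1]], and A = P·diag(−3, 3)·P⁻¹.
Then A^8 = P·diag(6561, 6561)·P⁻¹ = [[−6561, −6561], [6561, 13122]] · [[−2, −1], [1, 1]] = [[6561, 0], [0, 6561]].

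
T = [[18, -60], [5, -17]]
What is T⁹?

tr T = 1 and det T = -6, so the characteristic polynomial is λ² − (1)λ + (-6) with roots -2 and 3.
Eigenvectors give P = [[3, 4], [1, 1]] with P⁻¹ = [[-1, 4], [1, -3]], and T = P·diag(-2, 3)·P⁻¹.
Then T⁹ = P·diag(-512, 19683)·P⁻¹ = [[-1536, 78732], [-512, 19683]] · [[-1, 4], [1, -3]] = [[80268, -242340], [20195, -61097]].

[[80268, -242340], [20195, -61097]]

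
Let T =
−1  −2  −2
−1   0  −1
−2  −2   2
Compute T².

[[7, 6, 0], [3, 4, 0], [0, 0, 10]]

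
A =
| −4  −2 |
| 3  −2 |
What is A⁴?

A² = [[10, 12], [−18, −2]]
A³ = [[−4, −44], [66, 40]]
A⁴ = [[−116, 96], [−144, −212]]

[[−116, 96], [−144, −212]]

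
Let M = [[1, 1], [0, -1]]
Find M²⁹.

[[1, 1], [0, -1]]

M² = I (check: tr M = 0 and det M = -1), so M²⁹ = M since 29 is odd.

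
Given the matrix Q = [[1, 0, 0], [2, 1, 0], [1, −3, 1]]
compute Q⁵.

[[1, 0, 0], [10, 1, 0], [−55, −15, 1]]

Q = I + N where N = [[0, 0, 0], [2, 0, 0], [1, −3, 0]] is strictly lower-triangular, so N³ = 0.
(I + N)⁵ = I + 5·N + 10·N² = [[1, 0, 0], [10, 1, 0], [−55, −15, 1]].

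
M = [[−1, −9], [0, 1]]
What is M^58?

[[1, 0], [0, 1]]

M² = I (check: tr M = 0 and det M = −1), so M^58 = I since 58 is even.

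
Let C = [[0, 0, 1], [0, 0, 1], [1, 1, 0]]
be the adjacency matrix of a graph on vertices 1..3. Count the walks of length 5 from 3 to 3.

The number of length-5 walks from vertex 3 to vertex 3 is entry (3,3) of C⁵, where C is the adjacency matrix.
C² = [[1, 1, 0], [1, 1, 0], [0, 0, 2]]
C³ = [[0, 0, 2], [0, 0, 2], [2, 2, 0]]
C⁴ = [[2, 2, 0], [2, 2, 0], [0, 0, 4]]
C⁵ = [[0, 0, 4], [0, 0, 4], [4, 4, 0]]

0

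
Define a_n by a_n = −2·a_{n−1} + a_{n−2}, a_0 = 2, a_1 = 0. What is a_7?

With companion matrix M = [[−2, 1], [1, 0]], [a_n, a_{n−1}]ᵀ = M·[a_{n−1}, a_{n−2}]ᵀ, so [a_7, a_6]ᵀ = M⁶·[a_1, a_0]ᵀ.
M⁶ = [[169, −70], [−70, 29]], giving [a_7, a_6]ᵀ = [[−140], [58]].

−140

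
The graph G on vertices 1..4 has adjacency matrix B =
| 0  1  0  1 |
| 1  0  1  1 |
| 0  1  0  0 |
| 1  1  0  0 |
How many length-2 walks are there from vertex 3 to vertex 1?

The number of length-2 walks from vertex 3 to vertex 1 is entry (3,1) of B², where B is the adjacency matrix.
B² = [[2, 1, 1, 1], [1, 3, 0, 1], [1, 0, 1, 1], [1, 1, 1, 2]]

1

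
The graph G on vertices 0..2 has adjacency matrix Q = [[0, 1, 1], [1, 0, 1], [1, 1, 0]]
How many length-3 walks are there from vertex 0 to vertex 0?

2

The number of length-3 walks from vertex 0 to vertex 0 is entry (0,0) of Q³, where Q is the adjacency matrix.
Q² = [[2, 1, 1], [1, 2, 1], [1, 1, 2]]
Q³ = [[2, 3, 3], [3, 2, 3], [3, 3, 2]]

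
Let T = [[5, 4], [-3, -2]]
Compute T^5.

tr T = 3 and det T = 2, so the characteristic polynomial is λ² − (3)λ + (2) with roots 1 and 2.
Eigenvectors give P = [[-1, 4], [1, -3]] with P⁻¹ = [[3, 4], [1, 1]], and T = P·diag(1, 2)·P⁻¹.
Then T^5 = P·diag(1, 32)·P⁻¹ = [[-1, 128], [1, -96]] · [[3, 4], [1, 1]] = [[125, 124], [-93, -92]].

[[125, 124], [-93, -92]]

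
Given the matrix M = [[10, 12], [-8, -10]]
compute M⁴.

[[16, 0], [0, 16]]

tr M = 0 and det M = -4, so the characteristic polynomial is λ² − (0)λ + (-4) with roots 2 and -2.
Eigenvectors give P = [[3, -1], [-2, 1]] with P⁻¹ = [[1, 1], [2, 3]], and M = P·diag(2, -2)·P⁻¹.
Then M⁴ = P·diag(16, 16)·P⁻¹ = [[48, -16], [-32, 16]] · [[1, 1], [2, 3]] = [[16, 0], [0, 16]].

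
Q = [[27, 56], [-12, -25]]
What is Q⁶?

[[5097, 10192], [-2184, -4367]]

tr Q = 2 and det Q = -3, so the characteristic polynomial is λ² − (2)λ + (-3) with roots 3 and -1.
Eigenvectors give P = [[7, -2], [-3, 1]] with P⁻¹ = [[1, 2], [3, 7]], and Q = P·diag(3, -1)·P⁻¹.
Then Q⁶ = P·diag(729, 1)·P⁻¹ = [[5103, -2], [-2187, 1]] · [[1, 2], [3, 7]] = [[5097, 10192], [-2184, -4367]].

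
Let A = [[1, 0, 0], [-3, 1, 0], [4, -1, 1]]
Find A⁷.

A = I + N where N = [[0, 0, 0], [-3, 0, 0], [4, -1, 0]] is strictly lower-triangular, so N³ = 0.
(I + N)⁷ = I + 7·N + 21·N² = [[1, 0, 0], [-21, 1, 0], [91, -7, 1]].

[[1, 0, 0], [-21, 1, 0], [91, -7, 1]]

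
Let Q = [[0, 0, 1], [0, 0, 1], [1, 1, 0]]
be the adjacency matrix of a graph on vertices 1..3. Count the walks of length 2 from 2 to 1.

The number of length-2 walks from vertex 2 to vertex 1 is entry (2,1) of Q², where Q is the adjacency matrix.
Q² = [[1, 1, 0], [1, 1, 0], [0, 0, 2]]

1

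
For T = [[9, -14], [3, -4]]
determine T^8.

tr T = 5 and det T = 6, so the characteristic polynomial is λ² − (5)λ + (6) with roots 2 and 3.
Eigenvectors give P = [[2, 7], [1, 3]] with P⁻¹ = [[-3, 7], [1, -2]], and T = P·diag(2, 3)·P⁻¹.
Then T^8 = P·diag(256, 6561)·P⁻¹ = [[512, 45927], [256, 19683]] · [[-3, 7], [1, -2]] = [[44391, -88270], [18915, -37574]].

[[44391, -88270], [18915, -37574]]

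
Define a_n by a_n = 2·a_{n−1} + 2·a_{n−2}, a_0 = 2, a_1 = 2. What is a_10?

With companion matrix M = [[2, 2], [1, 0]], [a_n, a_{n−1}]ᵀ = M·[a_{n−1}, a_{n−2}]ᵀ, so [a_10, a_9]ᵀ = M⁹·[a_1, a_0]ᵀ.
M⁹ = [[6688, 4896], [2448, 1792]], giving [a_10, a_9]ᵀ = [[23168], [8480]].

23168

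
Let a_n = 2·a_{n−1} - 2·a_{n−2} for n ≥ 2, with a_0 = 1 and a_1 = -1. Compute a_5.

With companion matrix B = [[2, -2], [1, 0]], [a_n, a_{n−1}]ᵀ = B·[a_{n−1}, a_{n−2}]ᵀ, so [a_5, a_4]ᵀ = B^4·[a_1, a_0]ᵀ.
B^4 = [[-4, 0], [0, -4]], giving [a_5, a_4]ᵀ = [[4], [-4]].

4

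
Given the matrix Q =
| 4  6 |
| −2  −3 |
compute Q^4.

[[4, 6], [−2, −3]]

Q² = Q (a projection; rank 1, trace 1), so Q^4 = Q.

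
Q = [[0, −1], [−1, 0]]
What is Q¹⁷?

Q² = I (check: tr Q = 0 and det Q = −1), so Q¹⁷ = Q since 17 is odd.

[[0, −1], [−1, 0]]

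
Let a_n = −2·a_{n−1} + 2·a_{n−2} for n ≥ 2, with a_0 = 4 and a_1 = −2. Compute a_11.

With companion matrix C = [[−2, 2], [1, 0]], [a_n, a_{n−1}]ᵀ = C·[a_{n−1}, a_{n−2}]ᵀ, so [a_11, a_10]ᵀ = C¹⁰·[a_1, a_0]ᵀ.
C¹⁰ = [[18272, −13376], [−6688, 4896]], giving [a_11, a_10]ᵀ = [[−90048], [32960]].

−90048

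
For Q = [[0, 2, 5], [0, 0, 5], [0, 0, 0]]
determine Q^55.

Q is strictly triangular, hence nilpotent: Q^3 = 0, so Q^55 = 0.

[[0, 0, 0], [0, 0, 0], [0, 0, 0]]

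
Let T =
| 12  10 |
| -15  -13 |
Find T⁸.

[[-12354, -12610], [18915, 19171]]

tr T = -1 and det T = -6, so the characteristic polynomial is λ² − (-1)λ + (-6) with roots 2 and -3.
Eigenvectors give P = [[-1, -2], [1, 3]] with P⁻¹ = [[-3, -2], [1, 1]], and T = P·diag(2, -3)·P⁻¹.
Then T⁸ = P·diag(256, 6561)·P⁻¹ = [[-256, -13122], [256, 19683]] · [[-3, -2], [1, 1]] = [[-12354, -12610], [18915, 19171]].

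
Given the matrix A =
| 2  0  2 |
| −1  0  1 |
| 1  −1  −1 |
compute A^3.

A^2 = [[6, −2, 2], [−1, −1, −3], [2, 1, 2]]
A^3 = [[16, −2, 8], [−4, 3, 0], [5, −2, 3]]

[[16, −2, 8], [−4, 3, 0], [5, −2, 3]]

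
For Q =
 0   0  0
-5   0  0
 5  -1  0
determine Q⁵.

[[0, 0, 0], [0, 0, 0], [0, 0, 0]]

Q is strictly triangular, hence nilpotent: Q³ = 0, so Q⁵ = 0.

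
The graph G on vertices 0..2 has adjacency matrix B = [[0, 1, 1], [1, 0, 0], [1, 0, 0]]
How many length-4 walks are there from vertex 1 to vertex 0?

0

The number of length-4 walks from vertex 1 to vertex 0 is entry (1,0) of B^4, where B is the adjacency matrix.
B^2 = [[2, 0, 0], [0, 1, 1], [0, 1, 1]]
B^3 = [[0, 2, 2], [2, 0, 0], [2, 0, 0]]
B^4 = [[4, 0, 0], [0, 2, 2], [0, 2, 2]]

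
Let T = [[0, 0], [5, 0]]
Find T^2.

[[0, 0], [0, 0]]

T is strictly triangular, hence nilpotent: T^2 = 0, so T^2 = 0.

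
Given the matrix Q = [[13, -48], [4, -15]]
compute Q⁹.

tr Q = -2 and det Q = -3, so the characteristic polynomial is λ² − (-2)λ + (-3) with roots 1 and -3.
Eigenvectors give P = [[-4, 3], [-1, 1]] with P⁻¹ = [[-1, 3], [-1, 4]], and Q = P·diag(1, -3)·P⁻¹.
Then Q⁹ = P·diag(1, -19683)·P⁻¹ = [[-4, -59049], [-1, -19683]] · [[-1, 3], [-1, 4]] = [[59053, -236208], [19684, -78735]].

[[59053, -236208], [19684, -78735]]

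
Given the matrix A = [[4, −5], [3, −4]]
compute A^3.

[[4, −5], [3, −4]]

A² = I (check: tr A = 0 and det A = −1), so A^3 = A since 3 is odd.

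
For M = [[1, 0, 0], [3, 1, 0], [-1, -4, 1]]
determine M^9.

[[1, 0, 0], [27, 1, 0], [-441, -36, 1]]

M = I + N where N = [[0, 0, 0], [3, 0, 0], [-1, -4, 0]] is strictly lower-triangular, so N^3 = 0.
(I + N)^9 = I + 9·N + 36·N^2 = [[1, 0, 0], [27, 1, 0], [-441, -36, 1]].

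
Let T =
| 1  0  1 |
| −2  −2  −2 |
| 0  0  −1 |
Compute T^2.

[[1, 0, 0], [2, 4, 4], [0, 0, 1]]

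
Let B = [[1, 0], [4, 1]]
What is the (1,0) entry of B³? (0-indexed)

B = I + N where N = [[0, 0], [4, 0]] is strictly lower-triangular, so N² = 0.
(I + N)³ = I + 3·N = [[1, 0], [12, 1]].

12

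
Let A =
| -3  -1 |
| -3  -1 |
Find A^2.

[[12, 4], [12, 4]]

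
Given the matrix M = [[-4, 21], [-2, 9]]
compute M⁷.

[[-12226, 43239], [-4118, 14541]]

tr M = 5 and det M = 6, so the characteristic polynomial is λ² − (5)λ + (6) with roots 2 and 3.
Eigenvectors give P = [[-7, -3], [-2, -1]] with P⁻¹ = [[-1, 3], [2, -7]], and M = P·diag(2, 3)·P⁻¹.
Then M⁷ = P·diag(128, 2187)·P⁻¹ = [[-896, -6561], [-256, -2187]] · [[-1, 3], [2, -7]] = [[-12226, 43239], [-4118, 14541]].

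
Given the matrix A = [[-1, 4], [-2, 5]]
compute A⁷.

tr A = 4 and det A = 3, so the characteristic polynomial is λ² − (4)λ + (3) with roots 1 and 3.
Eigenvectors give P = [[2, 1], [1, 1]] with P⁻¹ = [[1, -1], [-1, 2]], and A = P·diag(1, 3)·P⁻¹.
Then A⁷ = P·diag(1, 2187)·P⁻¹ = [[2, 2187], [1, 2187]] · [[1, -1], [-1, 2]] = [[-2185, 4372], [-2186, 4373]].

[[-2185, 4372], [-2186, 4373]]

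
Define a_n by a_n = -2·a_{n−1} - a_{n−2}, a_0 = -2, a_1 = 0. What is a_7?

-12

With companion matrix M = [[-2, -1], [1, 0]], [a_n, a_{n−1}]ᵀ = M·[a_{n−1}, a_{n−2}]ᵀ, so [a_7, a_6]ᵀ = M⁶·[a_1, a_0]ᵀ.
M⁶ = [[7, 6], [-6, -5]], giving [a_7, a_6]ᵀ = [[-12], [10]].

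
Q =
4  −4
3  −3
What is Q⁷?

[[4, −4], [3, −3]]

Q² = Q (a projection; rank 1, trace 1), so Q⁷ = Q.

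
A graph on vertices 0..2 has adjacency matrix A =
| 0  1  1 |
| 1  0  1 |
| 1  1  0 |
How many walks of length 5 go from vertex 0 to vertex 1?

The number of length-5 walks from vertex 0 to vertex 1 is entry (0,1) of A⁵, where A is the adjacency matrix.
A² = [[2, 1, 1], [1, 2, 1], [1, 1, 2]]
A³ = [[2, 3, 3], [3, 2, 3], [3, 3, 2]]
A⁴ = [[6, 5, 5], [5, 6, 5], [5, 5, 6]]
A⁵ = [[10, 11, 11], [11, 10, 11], [11, 11, 10]]

11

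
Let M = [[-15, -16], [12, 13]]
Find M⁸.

[[26241, 26240], [-19680, -19679]]

tr M = -2 and det M = -3, so the characteristic polynomial is λ² − (-2)λ + (-3) with roots 1 and -3.
Eigenvectors give P = [[-1, 4], [1, -3]] with P⁻¹ = [[3, 4], [1, 1]], and M = P·diag(1, -3)·P⁻¹.
Then M⁸ = P·diag(1, 6561)·P⁻¹ = [[-1, 26244], [1, -19683]] · [[3, 4], [1, 1]] = [[26241, 26240], [-19680, -19679]].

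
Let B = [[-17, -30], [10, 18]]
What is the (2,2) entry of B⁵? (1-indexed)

tr B = 1 and det B = -6, so the characteristic polynomial is λ² − (1)λ + (-6) with roots 3 and -2.
Eigenvectors give P = [[-3, -2], [2, 1]] with P⁻¹ = [[1, 2], [-2, -3]], and B = P·diag(3, -2)·P⁻¹.
Then B⁵ = P·diag(243, -32)·P⁻¹ = [[-729, 64], [486, -32]] · [[1, 2], [-2, -3]] = [[-857, -1650], [550, 1068]].

1068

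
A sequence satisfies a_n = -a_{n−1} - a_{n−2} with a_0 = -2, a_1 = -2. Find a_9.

-2

With companion matrix M = [[-1, -1], [1, 0]], [a_n, a_{n−1}]ᵀ = M·[a_{n−1}, a_{n−2}]ᵀ, so [a_9, a_8]ᵀ = M^8·[a_1, a_0]ᵀ.
M^8 = [[0, 1], [-1, -1]], giving [a_9, a_8]ᵀ = [[-2], [4]].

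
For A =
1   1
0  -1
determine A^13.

A² = I (check: tr A = 0 and det A = -1), so A^13 = A since 13 is odd.

[[1, 1], [0, -1]]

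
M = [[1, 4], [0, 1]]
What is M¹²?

M = I + N where N = [[0, 4], [0, 0]] is strictly upper-triangular, so N² = 0.
(I + N)¹² = I + 12·N = [[1, 48], [0, 1]].

[[1, 48], [0, 1]]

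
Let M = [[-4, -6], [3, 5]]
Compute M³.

tr M = 1 and det M = -2, so the characteristic polynomial is λ² − (1)λ + (-2) with roots 2 and -1.
Eigenvectors give P = [[-1, -2], [1, 1]] with P⁻¹ = [[1, 2], [-1, -1]], and M = P·diag(2, -1)·P⁻¹.
Then M³ = P·diag(8, -1)·P⁻¹ = [[-8, 2], [8, -1]] · [[1, 2], [-1, -1]] = [[-10, -18], [9, 17]].

[[-10, -18], [9, 17]]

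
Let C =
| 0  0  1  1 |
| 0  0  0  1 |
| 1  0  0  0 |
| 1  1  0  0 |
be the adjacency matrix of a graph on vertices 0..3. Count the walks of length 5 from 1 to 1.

0

The number of length-5 walks from vertex 1 to vertex 1 is entry (1,1) of C⁵, where C is the adjacency matrix.
C² = [[2, 1, 0, 0], [1, 1, 0, 0], [0, 0, 1, 1], [0, 0, 1, 2]]
C³ = [[0, 0, 2, 3], [0, 0, 1, 2], [2, 1, 0, 0], [3, 2, 0, 0]]
C⁴ = [[5, 3, 0, 0], [3, 2, 0, 0], [0, 0, 2, 3], [0, 0, 3, 5]]
C⁵ = [[0, 0, 5, 8], [0, 0, 3, 5], [5, 3, 0, 0], [8, 5, 0, 0]]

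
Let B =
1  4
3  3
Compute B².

[[13, 16], [12, 21]]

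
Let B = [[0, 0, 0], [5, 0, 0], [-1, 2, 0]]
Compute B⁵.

B is strictly triangular, hence nilpotent: B³ = 0, so B⁵ = 0.

[[0, 0, 0], [0, 0, 0], [0, 0, 0]]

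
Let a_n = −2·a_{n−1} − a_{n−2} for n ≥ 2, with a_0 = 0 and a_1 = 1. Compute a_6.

With companion matrix T = [[−2, −1], [1, 0]], [a_n, a_{n−1}]ᵀ = T·[a_{n−1}, a_{n−2}]ᵀ, so [a_6, a_5]ᵀ = T⁵·[a_1, a_0]ᵀ.
T⁵ = [[−6, −5], [5, 4]], giving [a_6, a_5]ᵀ = [[−6], [5]].

−6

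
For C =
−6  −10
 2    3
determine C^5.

[[−156, −310], [62, 123]]

tr C = −3 and det C = 2, so the characteristic polynomial is λ² − (−3)λ + (2) with roots −1 and −2.
Eigenvectors give P = [[−2, 5], [1, −2]] with P⁻¹ = [[2, 5], [1, 2]], and C = P·diag(−1, −2)·P⁻¹.
Then C^5 = P·diag(−1, −32)·P⁻¹ = [[2, −160], [−1, 64]] · [[2, 5], [1, 2]] = [[−156, −310], [62, 123]].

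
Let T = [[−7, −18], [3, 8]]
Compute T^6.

[[−125, −378], [63, 190]]

tr T = 1 and det T = −2, so the characteristic polynomial is λ² − (1)λ + (−2) with roots −1 and 2.
Eigenvectors give P = [[3, −2], [−1, 1]] with P⁻¹ = [[1, 2], [1, 3]], and T = P·diag(−1, 2)·P⁻¹.
Then T^6 = P·diag(1, 64)·P⁻¹ = [[3, −128], [−1, 64]] · [[1, 2], [1, 3]] = [[−125, −378], [63, 190]].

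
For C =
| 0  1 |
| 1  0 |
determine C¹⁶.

[[1, 0], [0, 1]]

C² = I (check: tr C = 0 and det C = −1), so C¹⁶ = I since 16 is even.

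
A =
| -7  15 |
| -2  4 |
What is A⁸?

tr A = -3 and det A = 2, so the characteristic polynomial is λ² − (-3)λ + (2) with roots -2 and -1.
Eigenvectors give P = [[3, -5], [1, -2]] with P⁻¹ = [[2, -5], [1, -3]], and A = P·diag(-2, -1)·P⁻¹.
Then A⁸ = P·diag(256, 1)·P⁻¹ = [[768, -5], [256, -2]] · [[2, -5], [1, -3]] = [[1531, -3825], [510, -1274]].

[[1531, -3825], [510, -1274]]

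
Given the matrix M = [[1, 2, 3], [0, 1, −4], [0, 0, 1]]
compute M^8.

M = I + N where N = [[0, 2, 3], [0, 0, −4], [0, 0, 0]] is strictly upper-triangular, so N^3 = 0.
(I + N)^8 = I + 8·N + 28·N^2 = [[1, 16, −200], [0, 1, −32], [0, 0, 1]].

[[1, 16, −200], [0, 1, −32], [0, 0, 1]]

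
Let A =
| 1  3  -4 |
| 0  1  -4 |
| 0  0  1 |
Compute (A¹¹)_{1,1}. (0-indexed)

A = I + N where N = [[0, 3, -4], [0, 0, -4], [0, 0, 0]] is strictly upper-triangular, so N³ = 0.
(I + N)¹¹ = I + 11·N + 55·N² = [[1, 33, -704], [0, 1, -44], [0, 0, 1]].

1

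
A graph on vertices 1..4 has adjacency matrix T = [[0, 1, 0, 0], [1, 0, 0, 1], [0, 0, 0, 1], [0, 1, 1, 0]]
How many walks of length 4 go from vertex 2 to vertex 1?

0

The number of length-4 walks from vertex 2 to vertex 1 is entry (2,1) of T⁴, where T is the adjacency matrix.
T² = [[1, 0, 0, 1], [0, 2, 1, 0], [0, 1, 1, 0], [1, 0, 0, 2]]
T³ = [[0, 2, 1, 0], [2, 0, 0, 3], [1, 0, 0, 2], [0, 3, 2, 0]]
T⁴ = [[2, 0, 0, 3], [0, 5, 3, 0], [0, 3, 2, 0], [3, 0, 0, 5]]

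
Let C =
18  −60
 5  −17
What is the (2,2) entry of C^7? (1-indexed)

tr C = 1 and det C = −6, so the characteristic polynomial is λ² − (1)λ + (−6) with roots −2 and 3.
Eigenvectors give P = [[3, 4], [1, 1]] with P⁻¹ = [[−1, 4], [1, −3]], and C = P·diag(−2, 3)·P⁻¹.
Then C^7 = P·diag(−128, 2187)·P⁻¹ = [[−384, 8748], [−128, 2187]] · [[−1, 4], [1, −3]] = [[9132, −27780], [2315, −7073]].

−7073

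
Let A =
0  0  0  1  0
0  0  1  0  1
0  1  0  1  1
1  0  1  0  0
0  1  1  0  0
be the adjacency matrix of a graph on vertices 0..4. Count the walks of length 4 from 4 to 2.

The number of length-4 walks from vertex 4 to vertex 2 is entry (4,2) of A^4, where A is the adjacency matrix.
A^2 = [[1, 0, 1, 0, 0], [0, 2, 1, 1, 1], [1, 1, 3, 0, 1], [0, 1, 0, 2, 1], [0, 1, 1, 1, 2]]
A^3 = [[0, 1, 0, 2, 1], [1, 2, 4, 1, 3], [0, 4, 2, 4, 4], [2, 1, 4, 0, 1], [1, 3, 4, 1, 2]]
A^4 = [[2, 1, 4, 0, 1], [1, 7, 6, 5, 6], [4, 6, 12, 2, 6], [0, 5, 2, 6, 5], [1, 6, 6, 5, 7]]

6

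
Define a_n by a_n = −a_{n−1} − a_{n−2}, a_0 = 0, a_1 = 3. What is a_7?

3

With companion matrix B = [[−1, −1], [1, 0]], [a_n, a_{n−1}]ᵀ = B·[a_{n−1}, a_{n−2}]ᵀ, so [a_7, a_6]ᵀ = B^6·[a_1, a_0]ᵀ.
B^6 = [[1, 0], [0, 1]], giving [a_7, a_6]ᵀ = [[3], [0]].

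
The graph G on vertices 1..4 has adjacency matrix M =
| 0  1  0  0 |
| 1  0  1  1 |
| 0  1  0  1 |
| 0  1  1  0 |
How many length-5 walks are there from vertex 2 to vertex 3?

17

The number of length-5 walks from vertex 2 to vertex 3 is entry (2,3) of M⁵, where M is the adjacency matrix.
M² = [[1, 0, 1, 1], [0, 3, 1, 1], [1, 1, 2, 1], [1, 1, 1, 2]]
M³ = [[0, 3, 1, 1], [3, 2, 4, 4], [1, 4, 2, 3], [1, 4, 3, 2]]
M⁴ = [[3, 2, 4, 4], [2, 11, 6, 6], [4, 6, 7, 6], [4, 6, 6, 7]]
M⁵ = [[2, 11, 6, 6], [11, 14, 17, 17], [6, 17, 12, 13], [6, 17, 13, 12]]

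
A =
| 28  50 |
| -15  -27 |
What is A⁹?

tr A = 1 and det A = -6, so the characteristic polynomial is λ² − (1)λ + (-6) with roots -2 and 3.
Eigenvectors give P = [[-5, -2], [3, 1]] with P⁻¹ = [[1, 2], [-3, -5]], and A = P·diag(-2, 3)·P⁻¹.
Then A⁹ = P·diag(-512, 19683)·P⁻¹ = [[2560, -39366], [-1536, 19683]] · [[1, 2], [-3, -5]] = [[120658, 201950], [-60585, -101487]].

[[120658, 201950], [-60585, -101487]]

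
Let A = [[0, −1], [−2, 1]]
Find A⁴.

[[6, −5], [−10, 11]]

A² = [[2, −1], [−2, 3]]
A³ = [[2, −3], [−6, 5]]
A⁴ = [[6, −5], [−10, 11]]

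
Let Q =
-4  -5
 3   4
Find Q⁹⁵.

Q² = I (check: tr Q = 0 and det Q = -1), so Q⁹⁵ = Q since 95 is odd.

[[-4, -5], [3, 4]]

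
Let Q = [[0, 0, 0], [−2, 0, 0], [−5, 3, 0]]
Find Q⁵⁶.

Q is strictly triangular, hence nilpotent: Q³ = 0, so Q⁵⁶ = 0.

[[0, 0, 0], [0, 0, 0], [0, 0, 0]]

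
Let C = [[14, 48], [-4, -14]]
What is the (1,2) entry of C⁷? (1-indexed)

3072

tr C = 0 and det C = -4, so the characteristic polynomial is λ² − (0)λ + (-4) with roots -2 and 2.
Eigenvectors give P = [[-3, 4], [1, -1]] with P⁻¹ = [[1, 4], [1, 3]], and C = P·diag(-2, 2)·P⁻¹.
Then C⁷ = P·diag(-128, 128)·P⁻¹ = [[384, 512], [-128, -128]] · [[1, 4], [1, 3]] = [[896, 3072], [-256, -896]].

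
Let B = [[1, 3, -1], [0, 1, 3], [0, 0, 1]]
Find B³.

[[1, 9, 24], [0, 1, 9], [0, 0, 1]]

B = I + N where N = [[0, 3, -1], [0, 0, 3], [0, 0, 0]] is strictly upper-triangular, so N³ = 0.
(I + N)³ = I + 3·N + 3·N² = [[1, 9, 24], [0, 1, 9], [0, 0, 1]].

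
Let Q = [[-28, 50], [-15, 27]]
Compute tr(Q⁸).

tr Q = -1 and det Q = -6, so the characteristic polynomial is λ² − (-1)λ + (-6) with roots 2 and -3.
Eigenvectors give P = [[-5, 2], [-3, 1]] with P⁻¹ = [[1, -2], [3, -5]], and Q = P·diag(2, -3)·P⁻¹.
Then Q⁸ = P·diag(256, 6561)·P⁻¹ = [[-1280, 13122], [-768, 6561]] · [[1, -2], [3, -5]] = [[38086, -63050], [18915, -31269]].

6817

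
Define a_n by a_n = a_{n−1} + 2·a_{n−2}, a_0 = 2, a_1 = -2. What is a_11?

With companion matrix B = [[1, 2], [1, 0]], [a_n, a_{n−1}]ᵀ = B·[a_{n−1}, a_{n−2}]ᵀ, so [a_11, a_10]ᵀ = B¹⁰·[a_1, a_0]ᵀ.
B¹⁰ = [[683, 682], [341, 342]], giving [a_11, a_10]ᵀ = [[-2], [2]].

-2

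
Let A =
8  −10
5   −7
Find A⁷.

[[4502, −4630], [2315, −2443]]

tr A = 1 and det A = −6, so the characteristic polynomial is λ² − (1)λ + (−6) with roots 3 and −2.
Eigenvectors give P = [[2, −1], [1, −1]] with P⁻¹ = [[1, −1], [1, −2]], and A = P·diag(3, −2)·P⁻¹.
Then A⁷ = P·diag(2187, −128)·P⁻¹ = [[4374, 128], [2187, 128]] · [[1, −1], [1, −2]] = [[4502, −4630], [2315, −2443]].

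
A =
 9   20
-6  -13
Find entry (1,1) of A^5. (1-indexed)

tr A = -4 and det A = 3, so the characteristic polynomial is λ² − (-4)λ + (3) with roots -3 and -1.
Eigenvectors give P = [[-5, 2], [3, -1]] with P⁻¹ = [[1, 2], [3, 5]], and A = P·diag(-3, -1)·P⁻¹.
Then A^5 = P·diag(-243, -1)·P⁻¹ = [[1215, -2], [-729, 1]] · [[1, 2], [3, 5]] = [[1209, 2420], [-726, -1453]].

1209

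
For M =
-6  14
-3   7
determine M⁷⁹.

M² = M (a projection; rank 1, trace 1), so M⁷⁹ = M.

[[-6, 14], [-3, 7]]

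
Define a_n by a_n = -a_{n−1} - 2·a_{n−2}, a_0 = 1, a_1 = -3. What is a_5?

With companion matrix C = [[-1, -2], [1, 0]], [a_n, a_{n−1}]ᵀ = C·[a_{n−1}, a_{n−2}]ᵀ, so [a_5, a_4]ᵀ = C⁴·[a_1, a_0]ᵀ.
C⁴ = [[-1, -6], [3, 2]], giving [a_5, a_4]ᵀ = [[-3], [-7]].

-3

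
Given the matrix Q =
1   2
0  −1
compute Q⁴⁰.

[[1, 0], [0, 1]]

Q² = I (check: tr Q = 0 and det Q = −1), so Q⁴⁰ = I since 40 is even.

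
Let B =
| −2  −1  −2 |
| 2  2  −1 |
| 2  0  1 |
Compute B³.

[[10, 2, 7], [−6, 6, −5], [−6, −2, 3]]

B² = [[−2, 0, 3], [−2, 2, −7], [−2, −2, −3]]
B³ = [[10, 2, 7], [−6, 6, −5], [−6, −2, 3]]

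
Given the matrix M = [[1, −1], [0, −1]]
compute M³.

[[1, −1], [0, −1]]

M² = I (check: tr M = 0 and det M = −1), so M³ = M since 3 is odd.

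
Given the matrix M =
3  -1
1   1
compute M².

[[8, -4], [4, 0]]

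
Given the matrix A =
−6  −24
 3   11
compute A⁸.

tr A = 5 and det A = 6, so the characteristic polynomial is λ² − (5)λ + (6) with roots 3 and 2.
Eigenvectors give P = [[−8, 3], [3, −1]] with P⁻¹ = [[1, 3], [3, 8]], and A = P·diag(3, 2)·P⁻¹.
Then A⁸ = P·diag(6561, 256)·P⁻¹ = [[−52488, 768], [19683, −256]] · [[1, 3], [3, 8]] = [[−50184, −151320], [18915, 57001]].

[[−50184, −151320], [18915, 57001]]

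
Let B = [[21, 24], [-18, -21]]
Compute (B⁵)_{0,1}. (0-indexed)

tr B = 0 and det B = -9, so the characteristic polynomial is λ² − (0)λ + (-9) with roots 3 and -3.
Eigenvectors give P = [[4, 1], [-3, -1]] with P⁻¹ = [[1, 1], [-3, -4]], and B = P·diag(3, -3)·P⁻¹.
Then B⁵ = P·diag(243, -243)·P⁻¹ = [[972, -243], [-729, 243]] · [[1, 1], [-3, -4]] = [[1701, 1944], [-1458, -1701]].

1944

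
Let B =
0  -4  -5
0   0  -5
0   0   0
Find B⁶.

[[0, 0, 0], [0, 0, 0], [0, 0, 0]]

B is strictly triangular, hence nilpotent: B³ = 0, so B⁶ = 0.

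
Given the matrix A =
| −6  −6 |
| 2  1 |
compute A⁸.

[[25476, 37830], [−12610, −18659]]

tr A = −5 and det A = 6, so the characteristic polynomial is λ² − (−5)λ + (6) with roots −2 and −3.
Eigenvectors give P = [[−3, 2], [2, −1]] with P⁻¹ = [[1, 2], [2, 3]], and A = P·diag(−2, −3)·P⁻¹.
Then A⁸ = P·diag(256, 6561)·P⁻¹ = [[−768, 13122], [512, −6561]] · [[1, 2], [2, 3]] = [[25476, 37830], [−12610, −18659]].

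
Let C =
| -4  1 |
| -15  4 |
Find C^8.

C² = I (check: tr C = 0 and det C = -1), so C^8 = I since 8 is even.

[[1, 0], [0, 1]]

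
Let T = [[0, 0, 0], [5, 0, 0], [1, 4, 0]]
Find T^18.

[[0, 0, 0], [0, 0, 0], [0, 0, 0]]

T is strictly triangular, hence nilpotent: T^3 = 0, so T^18 = 0.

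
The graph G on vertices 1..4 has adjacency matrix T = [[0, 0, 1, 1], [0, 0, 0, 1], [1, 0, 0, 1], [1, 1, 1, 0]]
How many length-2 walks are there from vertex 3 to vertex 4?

The number of length-2 walks from vertex 3 to vertex 4 is entry (3,4) of T^2, where T is the adjacency matrix.
T^2 = [[2, 1, 1, 1], [1, 1, 1, 0], [1, 1, 2, 1], [1, 0, 1, 3]]

1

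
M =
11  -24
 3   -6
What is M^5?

[[1931, -5064], [633, -1656]]

tr M = 5 and det M = 6, so the characteristic polynomial is λ² − (5)λ + (6) with roots 3 and 2.
Eigenvectors give P = [[3, -8], [1, -3]] with P⁻¹ = [[3, -8], [1, -3]], and M = P·diag(3, 2)·P⁻¹.
Then M^5 = P·diag(243, 32)·P⁻¹ = [[729, -256], [243, -96]] · [[3, -8], [1, -3]] = [[1931, -5064], [633, -1656]].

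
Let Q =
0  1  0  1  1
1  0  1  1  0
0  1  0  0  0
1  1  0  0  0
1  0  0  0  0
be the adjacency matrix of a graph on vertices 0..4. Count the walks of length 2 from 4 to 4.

The number of length-2 walks from vertex 4 to vertex 4 is entry (4,4) of Q², where Q is the adjacency matrix.
Q² = [[3, 1, 1, 1, 0], [1, 3, 0, 1, 1], [1, 0, 1, 1, 0], [1, 1, 1, 2, 1], [0, 1, 0, 1, 1]]

1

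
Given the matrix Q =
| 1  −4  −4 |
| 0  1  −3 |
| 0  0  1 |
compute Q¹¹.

Q = I + N where N = [[0, −4, −4], [0, 0, −3], [0, 0, 0]] is strictly upper-triangular, so N³ = 0.
(I + N)¹¹ = I + 11·N + 55·N² = [[1, −44, 616], [0, 1, −33], [0, 0, 1]].

[[1, −44, 616], [0, 1, −33], [0, 0, 1]]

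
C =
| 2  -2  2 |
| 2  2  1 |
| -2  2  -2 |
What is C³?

[[-12, -4, -8], [8, 0, 6], [12, 4, 8]]

C² = [[-4, -4, -2], [6, 2, 4], [4, 4, 2]]
C³ = [[-12, -4, -8], [8, 0, 6], [12, 4, 8]]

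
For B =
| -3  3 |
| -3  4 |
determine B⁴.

B² = [[0, 3], [-3, 7]]
B³ = [[-9, 12], [-12, 19]]
B⁴ = [[-9, 21], [-21, 40]]

[[-9, 21], [-21, 40]]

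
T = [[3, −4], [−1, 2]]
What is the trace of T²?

21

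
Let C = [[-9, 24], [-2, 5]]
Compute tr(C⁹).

-19684

tr C = -4 and det C = 3, so the characteristic polynomial is λ² − (-4)λ + (3) with roots -3 and -1.
Eigenvectors give P = [[-4, 3], [-1, 1]] with P⁻¹ = [[-1, 3], [-1, 4]], and C = P·diag(-3, -1)·P⁻¹.
Then C⁹ = P·diag(-19683, -1)·P⁻¹ = [[78732, -3], [19683, -1]] · [[-1, 3], [-1, 4]] = [[-78729, 236184], [-19682, 59045]].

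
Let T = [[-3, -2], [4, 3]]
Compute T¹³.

[[-3, -2], [4, 3]]

T² = I (check: tr T = 0 and det T = -1), so T¹³ = T since 13 is odd.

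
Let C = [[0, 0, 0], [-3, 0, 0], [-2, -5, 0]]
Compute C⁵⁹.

C is strictly triangular, hence nilpotent: C³ = 0, so C⁵⁹ = 0.

[[0, 0, 0], [0, 0, 0], [0, 0, 0]]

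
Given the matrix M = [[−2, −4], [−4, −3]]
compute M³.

[[−120, −140], [−140, −155]]

M² = [[20, 20], [20, 25]]
M³ = [[−120, −140], [−140, −155]]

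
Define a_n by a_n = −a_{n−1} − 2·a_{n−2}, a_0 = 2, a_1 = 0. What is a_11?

−44

With companion matrix T = [[−1, −2], [1, 0]], [a_n, a_{n−1}]ᵀ = T·[a_{n−1}, a_{n−2}]ᵀ, so [a_11, a_10]ᵀ = T^10·[a_1, a_0]ᵀ.
T^10 = [[23, −22], [11, 34]], giving [a_11, a_10]ᵀ = [[−44], [68]].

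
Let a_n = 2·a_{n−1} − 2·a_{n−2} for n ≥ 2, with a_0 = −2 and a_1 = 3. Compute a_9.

48

With companion matrix T = [[2, −2], [1, 0]], [a_n, a_{n−1}]ᵀ = T·[a_{n−1}, a_{n−2}]ᵀ, so [a_9, a_8]ᵀ = T⁸·[a_1, a_0]ᵀ.
T⁸ = [[16, 0], [0, 16]], giving [a_9, a_8]ᵀ = [[48], [−32]].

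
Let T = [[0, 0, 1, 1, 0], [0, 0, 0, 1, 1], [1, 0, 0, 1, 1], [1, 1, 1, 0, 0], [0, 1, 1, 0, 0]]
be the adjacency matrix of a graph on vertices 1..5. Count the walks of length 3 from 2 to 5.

The number of length-3 walks from vertex 2 to vertex 5 is entry (2,5) of T^3, where T is the adjacency matrix.
T^2 = [[2, 1, 1, 1, 1], [1, 2, 2, 0, 0], [1, 2, 3, 1, 0], [1, 0, 1, 3, 2], [1, 0, 0, 2, 2]]
T^3 = [[2, 2, 4, 4, 2], [2, 0, 1, 5, 4], [4, 1, 2, 6, 5], [4, 5, 6, 2, 1], [2, 4, 5, 1, 0]]

4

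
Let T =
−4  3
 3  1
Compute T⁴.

T² = [[25, −9], [−9, 10]]
T³ = [[−127, 66], [66, −17]]
T⁴ = [[706, −315], [−315, 181]]

[[706, −315], [−315, 181]]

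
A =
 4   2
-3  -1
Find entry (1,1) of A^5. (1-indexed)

tr A = 3 and det A = 2, so the characteristic polynomial is λ² − (3)λ + (2) with roots 2 and 1.
Eigenvectors give P = [[-1, -2], [1, 3]] with P⁻¹ = [[-3, -2], [1, 1]], and A = P·diag(2, 1)·P⁻¹.
Then A^5 = P·diag(32, 1)·P⁻¹ = [[-32, -2], [32, 3]] · [[-3, -2], [1, 1]] = [[94, 62], [-93, -61]].

94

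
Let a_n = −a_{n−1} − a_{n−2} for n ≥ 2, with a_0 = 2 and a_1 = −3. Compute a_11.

With companion matrix Q = [[−1, −1], [1, 0]], [a_n, a_{n−1}]ᵀ = Q·[a_{n−1}, a_{n−2}]ᵀ, so [a_11, a_10]ᵀ = Q¹⁰·[a_1, a_0]ᵀ.
Q¹⁰ = [[−1, −1], [1, 0]], giving [a_11, a_10]ᵀ = [[1], [−3]].

1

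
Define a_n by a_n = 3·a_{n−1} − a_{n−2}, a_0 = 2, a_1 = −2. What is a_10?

−18698

With companion matrix A = [[3, −1], [1, 0]], [a_n, a_{n−1}]ᵀ = A·[a_{n−1}, a_{n−2}]ᵀ, so [a_10, a_9]ᵀ = A⁹·[a_1, a_0]ᵀ.
A⁹ = [[6765, −2584], [2584, −987]], giving [a_10, a_9]ᵀ = [[−18698], [−7142]].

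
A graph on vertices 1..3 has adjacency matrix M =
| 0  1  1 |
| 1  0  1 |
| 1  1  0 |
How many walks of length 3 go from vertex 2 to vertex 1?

The number of length-3 walks from vertex 2 to vertex 1 is entry (2,1) of M³, where M is the adjacency matrix.
M² = [[2, 1, 1], [1, 2, 1], [1, 1, 2]]
M³ = [[2, 3, 3], [3, 2, 3], [3, 3, 2]]

3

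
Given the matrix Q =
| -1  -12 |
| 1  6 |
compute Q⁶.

[[-1931, -7980], [665, 2724]]

tr Q = 5 and det Q = 6, so the characteristic polynomial is λ² − (5)λ + (6) with roots 2 and 3.
Eigenvectors give P = [[4, -3], [-1, 1]] with P⁻¹ = [[1, 3], [1, 4]], and Q = P·diag(2, 3)·P⁻¹.
Then Q⁶ = P·diag(64, 729)·P⁻¹ = [[256, -2187], [-64, 729]] · [[1, 3], [1, 4]] = [[-1931, -7980], [665, 2724]].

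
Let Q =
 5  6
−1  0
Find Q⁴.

[[211, 390], [−65, −114]]

tr Q = 5 and det Q = 6, so the characteristic polynomial is λ² − (5)λ + (6) with roots 2 and 3.
Eigenvectors give P = [[−2, 3], [1, −1]] with P⁻¹ = [[1, 3], [1, 2]], and Q = P·diag(2, 3)·P⁻¹.
Then Q⁴ = P·diag(16, 81)·P⁻¹ = [[−32, 243], [16, −81]] · [[1, 3], [1, 2]] = [[211, 390], [−65, −114]].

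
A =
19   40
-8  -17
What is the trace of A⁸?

6562

tr A = 2 and det A = -3, so the characteristic polynomial is λ² − (2)λ + (-3) with roots 3 and -1.
Eigenvectors give P = [[5, 2], [-2, -1]] with P⁻¹ = [[1, 2], [-2, -5]], and A = P·diag(3, -1)·P⁻¹.
Then A⁸ = P·diag(6561, 1)·P⁻¹ = [[32805, 2], [-13122, -1]] · [[1, 2], [-2, -5]] = [[32801, 65600], [-13120, -26239]].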